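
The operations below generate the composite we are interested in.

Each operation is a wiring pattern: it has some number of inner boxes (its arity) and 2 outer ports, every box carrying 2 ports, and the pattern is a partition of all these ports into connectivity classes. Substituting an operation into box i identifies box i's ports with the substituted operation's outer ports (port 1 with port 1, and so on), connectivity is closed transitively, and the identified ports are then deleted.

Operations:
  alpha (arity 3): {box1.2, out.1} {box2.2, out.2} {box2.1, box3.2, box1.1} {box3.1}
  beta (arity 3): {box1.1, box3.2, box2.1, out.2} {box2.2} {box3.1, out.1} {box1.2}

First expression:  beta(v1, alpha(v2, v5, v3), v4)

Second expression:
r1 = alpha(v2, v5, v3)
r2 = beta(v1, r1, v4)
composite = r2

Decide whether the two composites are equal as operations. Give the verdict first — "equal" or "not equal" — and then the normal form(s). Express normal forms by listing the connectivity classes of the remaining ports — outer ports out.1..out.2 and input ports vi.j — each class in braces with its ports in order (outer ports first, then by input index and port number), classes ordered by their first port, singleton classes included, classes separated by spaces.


equal — both sides give {out.1, v4.1} {out.2, v1.1, v2.2, v4.2} {v1.2} {v2.1, v3.2, v5.1} {v3.1} {v5.2}

Normal form of the first expression: {out.1, v4.1} {out.2, v1.1, v2.2, v4.2} {v1.2} {v2.1, v3.2, v5.1} {v3.1} {v5.2}
Normal form of the second expression: {out.1, v4.1} {out.2, v1.1, v2.2, v4.2} {v1.2} {v2.1, v3.2, v5.1} {v3.1} {v5.2}
The normal forms match — equal.


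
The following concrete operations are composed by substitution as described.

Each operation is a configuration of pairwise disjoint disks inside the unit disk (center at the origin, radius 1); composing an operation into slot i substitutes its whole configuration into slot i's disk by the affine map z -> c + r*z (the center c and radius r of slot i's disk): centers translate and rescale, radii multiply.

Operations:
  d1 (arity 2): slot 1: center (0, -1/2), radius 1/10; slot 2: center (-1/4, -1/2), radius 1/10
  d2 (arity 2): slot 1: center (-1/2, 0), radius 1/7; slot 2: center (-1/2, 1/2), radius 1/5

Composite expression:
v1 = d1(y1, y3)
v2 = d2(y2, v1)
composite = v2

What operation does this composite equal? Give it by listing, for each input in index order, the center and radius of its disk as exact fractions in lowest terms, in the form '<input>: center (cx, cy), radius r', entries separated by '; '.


y1: center (-1/2, 2/5), radius 1/50; y2: center (-1/2, 0), radius 1/7; y3: center (-11/20, 2/5), radius 1/50

Each y-disk chains the slot maps above it in d2; radii multiply.
input y2: composing its 1 substitution step yields center (-1/2, 0), radius 1/7
input y1: composing its 2 substitution steps yields center (-1/2, 2/5), radius 1/50
input y3: composing its 2 substitution steps yields center (-11/20, 2/5), radius 1/50


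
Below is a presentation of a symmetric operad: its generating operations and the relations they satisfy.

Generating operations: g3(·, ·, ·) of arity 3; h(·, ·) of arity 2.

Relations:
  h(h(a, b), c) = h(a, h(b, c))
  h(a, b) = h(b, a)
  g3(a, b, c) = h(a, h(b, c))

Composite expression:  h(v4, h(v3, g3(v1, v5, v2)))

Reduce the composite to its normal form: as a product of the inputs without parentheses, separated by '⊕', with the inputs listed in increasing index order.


Both nesting and order wash out for h; what remains is which v's occur.
g3(v1, v5, v2) spells out as v1 ⊕ v5 ⊕ v2
h(v3, g3(v1, v5, v2)) spells out as v3 ⊕ v1 ⊕ v5 ⊕ v2
h(v4, h(v3, g3(v1, v5, v2))) spells out as v4 ⊕ v3 ⊕ v1 ⊕ v5 ⊕ v2
commutativity sorts the factors: v1 ⊕ v2 ⊕ v3 ⊕ v4 ⊕ v5

v1 ⊕ v2 ⊕ v3 ⊕ v4 ⊕ v5


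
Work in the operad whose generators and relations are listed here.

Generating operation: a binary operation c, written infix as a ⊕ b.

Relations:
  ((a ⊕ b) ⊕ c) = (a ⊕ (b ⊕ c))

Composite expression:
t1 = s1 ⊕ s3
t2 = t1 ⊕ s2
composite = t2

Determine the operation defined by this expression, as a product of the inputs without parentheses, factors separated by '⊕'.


s1 ⊕ s3 ⊕ s2

All parenthesizations of c agree; list the s-inputs left to right.
(s1 ⊕ s3) reduces to s1 ⊕ s3
((s1 ⊕ s3) ⊕ s2) reduces to s1 ⊕ s3 ⊕ s2


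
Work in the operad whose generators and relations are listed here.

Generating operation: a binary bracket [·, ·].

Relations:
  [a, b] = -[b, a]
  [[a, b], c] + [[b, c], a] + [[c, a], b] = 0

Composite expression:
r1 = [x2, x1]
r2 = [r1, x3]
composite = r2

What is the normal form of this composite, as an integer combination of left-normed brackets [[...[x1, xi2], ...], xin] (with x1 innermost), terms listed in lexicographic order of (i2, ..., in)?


-[[x1, x2], x3]


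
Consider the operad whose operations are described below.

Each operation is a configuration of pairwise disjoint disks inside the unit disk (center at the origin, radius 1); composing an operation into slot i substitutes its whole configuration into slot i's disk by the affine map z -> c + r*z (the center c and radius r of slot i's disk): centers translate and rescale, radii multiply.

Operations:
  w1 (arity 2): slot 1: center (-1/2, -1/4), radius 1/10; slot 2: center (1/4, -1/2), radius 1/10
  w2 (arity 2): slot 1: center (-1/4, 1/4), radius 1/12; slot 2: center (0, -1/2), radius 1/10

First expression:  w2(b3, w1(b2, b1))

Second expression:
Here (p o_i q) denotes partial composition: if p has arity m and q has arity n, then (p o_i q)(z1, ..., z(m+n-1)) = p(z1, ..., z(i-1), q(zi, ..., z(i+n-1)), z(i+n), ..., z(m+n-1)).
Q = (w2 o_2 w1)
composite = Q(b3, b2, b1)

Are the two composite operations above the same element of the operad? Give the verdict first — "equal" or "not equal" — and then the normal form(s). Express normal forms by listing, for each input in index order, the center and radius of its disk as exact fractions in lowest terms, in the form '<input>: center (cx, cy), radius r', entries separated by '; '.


equal: each reduces to b1: center (1/40, -11/20), radius 1/100; b2: center (-1/20, -21/40), radius 1/100; b3: center (-1/4, 1/4), radius 1/12

The first expression reduces to b1: center (1/40, -11/20), radius 1/100; b2: center (-1/20, -21/40), radius 1/100; b3: center (-1/4, 1/4), radius 1/12
The second expression reduces to b1: center (1/40, -11/20), radius 1/100; b2: center (-1/20, -21/40), radius 1/100; b3: center (-1/4, 1/4), radius 1/12
Same normal form: equal.


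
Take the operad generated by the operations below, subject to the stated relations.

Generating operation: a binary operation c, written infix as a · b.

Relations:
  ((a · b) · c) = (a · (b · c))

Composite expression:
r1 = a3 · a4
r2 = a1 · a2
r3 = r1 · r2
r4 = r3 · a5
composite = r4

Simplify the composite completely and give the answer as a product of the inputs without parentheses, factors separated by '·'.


Associativity of c dissolves the nesting; only the a-input order survives.
(a3 · a4) linearizes to a3 · a4
(a1 · a2) linearizes to a1 · a2
((a3 · a4) · (a1 · a2)) linearizes to a3 · a4 · a1 · a2
(((a3 · a4) · (a1 · a2)) · a5) linearizes to a3 · a4 · a1 · a2 · a5

a3 · a4 · a1 · a2 · a5


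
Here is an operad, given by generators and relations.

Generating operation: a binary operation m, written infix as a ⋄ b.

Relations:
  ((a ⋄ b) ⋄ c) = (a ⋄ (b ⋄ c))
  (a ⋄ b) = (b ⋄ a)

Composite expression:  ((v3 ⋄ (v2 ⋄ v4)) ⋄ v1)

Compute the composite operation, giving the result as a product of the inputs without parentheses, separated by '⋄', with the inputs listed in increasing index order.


With m associative and commutative, the v-input set is all that matters.
(v2 ⋄ v4) spells out as v2 ⋄ v4
(v3 ⋄ (v2 ⋄ v4)) spells out as v3 ⋄ v2 ⋄ v4
((v3 ⋄ (v2 ⋄ v4)) ⋄ v1) spells out as v3 ⋄ v2 ⋄ v4 ⋄ v1
commutativity sorts the factors: v1 ⋄ v2 ⋄ v3 ⋄ v4

v1 ⋄ v2 ⋄ v3 ⋄ v4


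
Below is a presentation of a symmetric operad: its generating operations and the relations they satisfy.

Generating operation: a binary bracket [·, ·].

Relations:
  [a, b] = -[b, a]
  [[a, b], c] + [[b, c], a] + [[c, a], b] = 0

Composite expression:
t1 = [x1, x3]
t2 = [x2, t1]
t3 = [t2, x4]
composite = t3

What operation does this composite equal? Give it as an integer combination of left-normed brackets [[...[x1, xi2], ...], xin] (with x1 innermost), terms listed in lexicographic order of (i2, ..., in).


-[[[x1, x3], x2], x4]

A multilinear Lie element is pinned by x1-initial words (x1 innermost).
Composite bracket: [[x2, [x1, x3]], x4]
Expanding via [a, b] = ab - ba: 8 signed words (2^3 = 8).
Collect the words opening with x1:
  sign of x1x3x2x4 is -1, so it contributes -[[[x1, x3], x2], x4]


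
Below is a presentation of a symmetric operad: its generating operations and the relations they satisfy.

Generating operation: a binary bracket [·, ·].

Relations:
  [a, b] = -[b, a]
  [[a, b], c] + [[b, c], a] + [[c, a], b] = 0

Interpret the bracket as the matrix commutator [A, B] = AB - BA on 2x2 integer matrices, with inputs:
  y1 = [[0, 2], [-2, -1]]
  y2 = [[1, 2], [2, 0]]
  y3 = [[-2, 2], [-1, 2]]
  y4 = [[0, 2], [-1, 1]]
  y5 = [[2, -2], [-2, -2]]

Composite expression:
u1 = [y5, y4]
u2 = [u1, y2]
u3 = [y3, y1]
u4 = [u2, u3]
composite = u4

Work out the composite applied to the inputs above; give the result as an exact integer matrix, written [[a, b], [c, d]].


[[-342, 72], [72, 342]]

[y5, y4] = [[6, 6], [6, -6]]
[[y5, y4], y2] = [[0, 18], [-18, 0]]
[y3, y1] = [[-2, -10], [-9, 2]]
[[[y5, y4], y2], [y3, y1]] = [[-342, 72], [72, 342]]


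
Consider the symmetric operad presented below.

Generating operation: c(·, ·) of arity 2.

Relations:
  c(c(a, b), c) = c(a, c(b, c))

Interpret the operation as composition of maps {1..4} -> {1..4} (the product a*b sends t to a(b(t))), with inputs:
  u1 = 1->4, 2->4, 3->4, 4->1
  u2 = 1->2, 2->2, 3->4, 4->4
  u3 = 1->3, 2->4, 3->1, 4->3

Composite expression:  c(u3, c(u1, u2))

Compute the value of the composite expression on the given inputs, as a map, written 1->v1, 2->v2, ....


c(u1, u2) = 1->4, 2->4, 3->1, 4->1
c(u3, c(u1, u2)) = 1->3, 2->3, 3->3, 4->3

1->3, 2->3, 3->3, 4->3


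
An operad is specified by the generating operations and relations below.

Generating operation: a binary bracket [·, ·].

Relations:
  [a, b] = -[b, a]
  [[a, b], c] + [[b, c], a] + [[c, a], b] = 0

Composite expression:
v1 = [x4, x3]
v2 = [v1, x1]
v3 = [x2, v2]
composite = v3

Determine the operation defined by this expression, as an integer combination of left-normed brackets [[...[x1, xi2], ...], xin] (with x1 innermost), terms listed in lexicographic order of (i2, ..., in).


-[[[x1, x3], x4], x2] + [[[x1, x4], x3], x2]

Left-normed coefficients sit on the x1-initial expansion words.
Composite bracket: [x2, [[x4, x3], x1]]
Full expansion: 8 signed words from ab - ba (2^3 = 8).
Keep just the words that open with x1:
  the word x1x3x4x2 carries sign -1 and contributes -[[[x1, x3], x4], x2]
  the word x1x4x3x2 carries sign +1 and contributes +[[[x1, x4], x3], x2]


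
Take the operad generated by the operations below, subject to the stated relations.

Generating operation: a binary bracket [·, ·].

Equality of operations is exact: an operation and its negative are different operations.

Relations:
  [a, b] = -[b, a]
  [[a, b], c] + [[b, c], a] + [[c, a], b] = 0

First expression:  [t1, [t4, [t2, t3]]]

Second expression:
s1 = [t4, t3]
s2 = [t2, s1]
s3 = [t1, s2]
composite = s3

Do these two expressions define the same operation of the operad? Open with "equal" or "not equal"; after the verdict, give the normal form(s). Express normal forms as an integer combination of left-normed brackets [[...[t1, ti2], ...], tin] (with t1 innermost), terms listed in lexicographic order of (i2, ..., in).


not equal: they reduce to -[[[t1, t2], t3], t4] + [[[t1, t3], t2], t4] + [[[t1, t4], t2], t3] - [[[t1, t4], t3], t2] and -[[[t1, t2], t3], t4] + [[[t1, t2], t4], t3] + [[[t1, t3], t4], t2] - [[[t1, t4], t3], t2]


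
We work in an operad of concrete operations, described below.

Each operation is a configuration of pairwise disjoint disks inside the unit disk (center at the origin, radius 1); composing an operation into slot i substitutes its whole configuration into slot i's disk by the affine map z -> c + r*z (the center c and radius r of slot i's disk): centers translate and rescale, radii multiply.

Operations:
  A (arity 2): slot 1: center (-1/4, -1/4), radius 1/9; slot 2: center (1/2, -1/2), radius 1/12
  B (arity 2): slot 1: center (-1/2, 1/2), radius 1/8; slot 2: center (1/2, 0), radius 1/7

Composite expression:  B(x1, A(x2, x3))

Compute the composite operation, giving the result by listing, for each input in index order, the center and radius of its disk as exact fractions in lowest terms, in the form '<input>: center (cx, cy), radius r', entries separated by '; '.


x1: center (-1/2, 1/2), radius 1/8; x2: center (13/28, -1/28), radius 1/63; x3: center (4/7, -1/14), radius 1/84

Nesting under B composes maps z -> c + r*z down each x-path.
input x1: composing its 1 substitution step yields center (-1/2, 1/2), radius 1/8
input x2: composing its 2 substitution steps yields center (13/28, -1/28), radius 1/63
input x3: composing its 2 substitution steps yields center (4/7, -1/14), radius 1/84


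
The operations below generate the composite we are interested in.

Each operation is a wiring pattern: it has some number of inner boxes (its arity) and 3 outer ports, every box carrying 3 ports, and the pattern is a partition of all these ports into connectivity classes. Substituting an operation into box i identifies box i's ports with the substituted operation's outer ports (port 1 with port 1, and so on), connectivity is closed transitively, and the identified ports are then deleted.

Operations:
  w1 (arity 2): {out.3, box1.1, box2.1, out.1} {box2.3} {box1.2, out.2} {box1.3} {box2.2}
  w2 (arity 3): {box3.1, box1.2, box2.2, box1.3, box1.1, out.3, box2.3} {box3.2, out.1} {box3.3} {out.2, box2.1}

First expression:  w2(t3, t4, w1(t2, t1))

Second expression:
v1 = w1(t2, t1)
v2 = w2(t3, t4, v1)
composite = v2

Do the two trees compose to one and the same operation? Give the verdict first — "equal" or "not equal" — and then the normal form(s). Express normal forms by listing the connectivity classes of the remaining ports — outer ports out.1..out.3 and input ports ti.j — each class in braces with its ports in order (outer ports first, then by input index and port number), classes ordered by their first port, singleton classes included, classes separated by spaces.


equal; both compose to {out.1, t2.2} {out.2, t4.1} {out.3, t1.1, t2.1, t3.1, t3.2, t3.3, t4.2, t4.3} {t1.2} {t1.3} {t2.3}

In normal form, the first expression is {out.1, t2.2} {out.2, t4.1} {out.3, t1.1, t2.1, t3.1, t3.2, t3.3, t4.2, t4.3} {t1.2} {t1.3} {t2.3}
In normal form, the second expression is {out.1, t2.2} {out.2, t4.1} {out.3, t1.1, t2.1, t3.1, t3.2, t3.3, t4.2, t4.3} {t1.2} {t1.3} {t2.3}
Identical normal forms: equal.


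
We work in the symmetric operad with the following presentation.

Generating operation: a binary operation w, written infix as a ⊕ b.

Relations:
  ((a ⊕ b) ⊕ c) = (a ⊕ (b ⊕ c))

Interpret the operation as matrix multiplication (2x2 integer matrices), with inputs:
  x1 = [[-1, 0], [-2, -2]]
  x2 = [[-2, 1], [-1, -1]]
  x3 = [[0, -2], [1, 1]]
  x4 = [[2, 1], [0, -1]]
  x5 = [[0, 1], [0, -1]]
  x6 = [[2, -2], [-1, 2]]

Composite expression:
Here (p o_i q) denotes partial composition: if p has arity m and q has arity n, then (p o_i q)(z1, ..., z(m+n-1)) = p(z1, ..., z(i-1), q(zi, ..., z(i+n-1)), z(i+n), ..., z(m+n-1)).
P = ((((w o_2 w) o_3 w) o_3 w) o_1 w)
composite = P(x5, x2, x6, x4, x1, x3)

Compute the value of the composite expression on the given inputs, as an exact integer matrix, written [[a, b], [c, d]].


[[2, -6], [-2, 6]]

(x5 ⊕ x2) = [[-1, -1], [1, 1]]
(x4 ⊕ x1) = [[-4, -2], [2, 2]]
((x4 ⊕ x1) ⊕ x3) = [[-2, 6], [2, -2]]
(x6 ⊕ ((x4 ⊕ x1) ⊕ x3)) = [[-8, 16], [6, -10]]
((x5 ⊕ x2) ⊕ (x6 ⊕ ((x4 ⊕ x1) ⊕ x3))) = [[2, -6], [-2, 6]]


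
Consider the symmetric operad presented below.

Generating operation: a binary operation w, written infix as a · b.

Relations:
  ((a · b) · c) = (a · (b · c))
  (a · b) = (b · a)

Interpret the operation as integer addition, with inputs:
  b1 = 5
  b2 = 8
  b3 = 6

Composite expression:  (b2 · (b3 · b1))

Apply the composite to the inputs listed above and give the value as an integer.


19

(b3 · b1) = 11
(b2 · (b3 · b1)) = 19


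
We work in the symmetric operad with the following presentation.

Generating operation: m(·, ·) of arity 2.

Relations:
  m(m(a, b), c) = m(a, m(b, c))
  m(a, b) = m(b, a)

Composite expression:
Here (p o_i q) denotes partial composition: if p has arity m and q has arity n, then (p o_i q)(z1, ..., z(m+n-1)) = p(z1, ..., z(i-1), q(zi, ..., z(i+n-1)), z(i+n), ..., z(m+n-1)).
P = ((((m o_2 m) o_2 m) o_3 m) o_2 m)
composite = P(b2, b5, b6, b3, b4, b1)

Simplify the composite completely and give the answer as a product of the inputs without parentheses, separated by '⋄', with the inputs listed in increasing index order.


b1 ⋄ b2 ⋄ b3 ⋄ b4 ⋄ b5 ⋄ b6

Key point: m commutes, so take the b-inputs in any fixed order.
m(b5, b6) unparenthesizes to b5 ⋄ b6
m(b3, b4) unparenthesizes to b3 ⋄ b4
m(m(b5, b6), m(b3, b4)) unparenthesizes to b5 ⋄ b6 ⋄ b3 ⋄ b4
m(m(m(b5, b6), m(b3, b4)), b1) unparenthesizes to b5 ⋄ b6 ⋄ b3 ⋄ b4 ⋄ b1
m(b2, m(m(m(b5, b6), m(b3, b4)), b1)) unparenthesizes to b2 ⋄ b5 ⋄ b6 ⋄ b3 ⋄ b4 ⋄ b1
commutativity sorts the factors: b1 ⋄ b2 ⋄ b3 ⋄ b4 ⋄ b5 ⋄ b6


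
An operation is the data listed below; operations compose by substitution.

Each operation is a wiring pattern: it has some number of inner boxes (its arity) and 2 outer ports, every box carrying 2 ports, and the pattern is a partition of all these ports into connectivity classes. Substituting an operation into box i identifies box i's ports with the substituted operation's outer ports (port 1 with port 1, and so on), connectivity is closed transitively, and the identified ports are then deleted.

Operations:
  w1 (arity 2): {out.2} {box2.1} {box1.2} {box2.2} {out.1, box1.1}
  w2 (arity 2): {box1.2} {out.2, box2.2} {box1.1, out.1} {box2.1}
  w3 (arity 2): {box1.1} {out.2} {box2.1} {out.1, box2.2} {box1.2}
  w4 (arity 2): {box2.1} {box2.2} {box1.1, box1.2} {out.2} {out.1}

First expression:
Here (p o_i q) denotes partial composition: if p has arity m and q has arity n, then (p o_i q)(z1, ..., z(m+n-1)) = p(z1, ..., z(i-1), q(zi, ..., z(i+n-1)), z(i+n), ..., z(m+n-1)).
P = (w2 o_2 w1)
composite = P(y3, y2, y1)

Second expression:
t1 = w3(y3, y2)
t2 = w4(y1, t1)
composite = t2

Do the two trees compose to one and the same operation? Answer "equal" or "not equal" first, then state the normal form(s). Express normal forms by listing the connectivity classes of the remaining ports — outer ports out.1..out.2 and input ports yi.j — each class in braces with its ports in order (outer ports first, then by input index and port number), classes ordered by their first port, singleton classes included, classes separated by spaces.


not equal: they reduce to {out.1, y3.1} {out.2} {y1.1} {y1.2} {y2.1} {y2.2} {y3.2} and {out.1} {out.2} {y1.1, y1.2} {y2.1} {y2.2} {y3.1} {y3.2}

In normal form, the first expression is {out.1, y3.1} {out.2} {y1.1} {y1.2} {y2.1} {y2.2} {y3.2}
In normal form, the second expression is {out.1} {out.2} {y1.1, y1.2} {y2.1} {y2.2} {y3.1} {y3.2}
The normal forms differ: not equal.


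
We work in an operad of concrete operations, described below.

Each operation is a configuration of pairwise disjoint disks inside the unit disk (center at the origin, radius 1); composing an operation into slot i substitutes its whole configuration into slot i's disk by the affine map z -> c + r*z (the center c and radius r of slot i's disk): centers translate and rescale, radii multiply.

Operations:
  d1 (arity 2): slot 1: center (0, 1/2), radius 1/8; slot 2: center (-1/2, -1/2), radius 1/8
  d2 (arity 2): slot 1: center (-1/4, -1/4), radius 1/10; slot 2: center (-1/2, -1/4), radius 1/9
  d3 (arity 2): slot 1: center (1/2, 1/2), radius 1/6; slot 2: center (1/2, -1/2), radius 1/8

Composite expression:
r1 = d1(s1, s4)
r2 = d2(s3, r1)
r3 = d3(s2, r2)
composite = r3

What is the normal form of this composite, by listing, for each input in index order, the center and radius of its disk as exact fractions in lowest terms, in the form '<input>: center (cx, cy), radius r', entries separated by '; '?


Follow each s-input down from d3: c' goes to c + r*c', radius to r*r'.
input s2: composing its 1 substitution step yields center (1/2, 1/2), radius 1/6
input s3: composing its 2 substitution steps yields center (15/32, -17/32), radius 1/80
input s1: composing its 3 substitution steps yields center (7/16, -151/288), radius 1/576
input s4: composing its 3 substitution steps yields center (31/72, -155/288), radius 1/576

s1: center (7/16, -151/288), radius 1/576; s2: center (1/2, 1/2), radius 1/6; s3: center (15/32, -17/32), radius 1/80; s4: center (31/72, -155/288), radius 1/576


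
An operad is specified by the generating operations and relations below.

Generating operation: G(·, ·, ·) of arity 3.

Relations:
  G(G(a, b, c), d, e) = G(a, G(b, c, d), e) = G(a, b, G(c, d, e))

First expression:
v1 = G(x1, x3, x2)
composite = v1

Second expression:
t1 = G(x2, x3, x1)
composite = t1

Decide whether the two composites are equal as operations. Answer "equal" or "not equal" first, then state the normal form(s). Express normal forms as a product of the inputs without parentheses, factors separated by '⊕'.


not equal; first: x1 ⊕ x3 ⊕ x2; second: x2 ⊕ x3 ⊕ x1

Reducing the first expression gives x1 ⊕ x3 ⊕ x2
Reducing the second expression gives x2 ⊕ x3 ⊕ x1
The normal forms differ: not equal.


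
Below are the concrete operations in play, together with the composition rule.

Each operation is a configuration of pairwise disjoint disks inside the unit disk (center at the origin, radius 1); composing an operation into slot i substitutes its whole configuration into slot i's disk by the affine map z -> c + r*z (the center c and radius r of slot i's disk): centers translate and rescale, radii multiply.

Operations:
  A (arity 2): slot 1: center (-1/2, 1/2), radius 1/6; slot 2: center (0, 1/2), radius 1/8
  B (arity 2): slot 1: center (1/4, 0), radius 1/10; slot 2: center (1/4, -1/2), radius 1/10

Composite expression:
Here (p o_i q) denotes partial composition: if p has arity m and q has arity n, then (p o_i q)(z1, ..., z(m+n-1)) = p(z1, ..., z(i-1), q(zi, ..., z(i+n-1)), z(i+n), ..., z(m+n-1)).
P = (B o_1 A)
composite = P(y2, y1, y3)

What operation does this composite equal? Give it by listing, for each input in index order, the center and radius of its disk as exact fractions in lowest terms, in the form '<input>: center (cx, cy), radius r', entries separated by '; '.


Only the slot chain above each y matters under B; compose those maps.
input y2: composing its 2 substitution steps yields center (1/5, 1/20), radius 1/60
input y1: composing its 2 substitution steps yields center (1/4, 1/20), radius 1/80
input y3: composing its 1 substitution step yields center (1/4, -1/2), radius 1/10

y1: center (1/4, 1/20), radius 1/80; y2: center (1/5, 1/20), radius 1/60; y3: center (1/4, -1/2), radius 1/10


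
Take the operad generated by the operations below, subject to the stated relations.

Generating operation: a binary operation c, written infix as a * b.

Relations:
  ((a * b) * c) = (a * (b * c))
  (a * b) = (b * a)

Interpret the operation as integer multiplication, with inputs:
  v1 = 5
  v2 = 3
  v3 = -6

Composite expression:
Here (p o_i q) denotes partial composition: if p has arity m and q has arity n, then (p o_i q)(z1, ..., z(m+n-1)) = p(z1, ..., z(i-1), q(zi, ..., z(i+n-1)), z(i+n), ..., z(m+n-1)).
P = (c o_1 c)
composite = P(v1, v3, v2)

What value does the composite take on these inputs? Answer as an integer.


(v1 * v3) = -30
((v1 * v3) * v2) = -90

-90


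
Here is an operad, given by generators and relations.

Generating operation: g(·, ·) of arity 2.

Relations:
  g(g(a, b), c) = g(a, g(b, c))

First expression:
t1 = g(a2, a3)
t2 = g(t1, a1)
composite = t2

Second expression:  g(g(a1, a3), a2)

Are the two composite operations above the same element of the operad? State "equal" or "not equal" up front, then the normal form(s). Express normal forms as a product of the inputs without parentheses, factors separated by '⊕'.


not equal; the first gives a2 ⊕ a3 ⊕ a1 and the second a1 ⊕ a3 ⊕ a2


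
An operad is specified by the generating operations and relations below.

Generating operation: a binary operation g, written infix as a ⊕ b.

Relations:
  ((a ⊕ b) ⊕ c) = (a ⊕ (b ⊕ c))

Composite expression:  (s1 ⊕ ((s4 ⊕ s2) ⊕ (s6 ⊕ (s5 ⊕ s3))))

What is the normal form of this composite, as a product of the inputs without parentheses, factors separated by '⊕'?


s1 ⊕ s4 ⊕ s2 ⊕ s6 ⊕ s5 ⊕ s3

Every regrouping of g is equal, so read the s-inputs in written order.
(s4 ⊕ s2) linearizes to s4 ⊕ s2
(s5 ⊕ s3) linearizes to s5 ⊕ s3
(s6 ⊕ (s5 ⊕ s3)) linearizes to s6 ⊕ s5 ⊕ s3
((s4 ⊕ s2) ⊕ (s6 ⊕ (s5 ⊕ s3))) linearizes to s4 ⊕ s2 ⊕ s6 ⊕ s5 ⊕ s3
(s1 ⊕ ((s4 ⊕ s2) ⊕ (s6 ⊕ (s5 ⊕ s3)))) linearizes to s1 ⊕ s4 ⊕ s2 ⊕ s6 ⊕ s5 ⊕ s3


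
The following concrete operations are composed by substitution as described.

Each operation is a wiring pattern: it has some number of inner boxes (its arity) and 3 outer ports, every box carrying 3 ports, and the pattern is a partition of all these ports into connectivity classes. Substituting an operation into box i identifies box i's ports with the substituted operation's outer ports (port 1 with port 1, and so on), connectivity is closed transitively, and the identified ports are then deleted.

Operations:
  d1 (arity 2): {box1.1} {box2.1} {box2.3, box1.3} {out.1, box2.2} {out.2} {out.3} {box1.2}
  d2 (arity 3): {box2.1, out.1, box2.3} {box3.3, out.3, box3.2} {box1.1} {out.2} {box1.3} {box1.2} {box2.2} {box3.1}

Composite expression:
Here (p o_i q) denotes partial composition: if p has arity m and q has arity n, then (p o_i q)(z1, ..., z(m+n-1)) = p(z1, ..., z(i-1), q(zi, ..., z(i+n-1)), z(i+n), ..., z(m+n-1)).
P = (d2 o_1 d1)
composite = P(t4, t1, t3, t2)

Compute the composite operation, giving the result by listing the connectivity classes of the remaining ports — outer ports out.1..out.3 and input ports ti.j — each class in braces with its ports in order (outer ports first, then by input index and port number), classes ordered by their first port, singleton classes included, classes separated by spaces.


{out.1, t3.1, t3.3} {out.2} {out.3, t2.2, t2.3} {t1.1} {t1.2} {t1.3, t4.3} {t2.1} {t3.2} {t4.1} {t4.2}

Connectivity passes through glued d2-boundaries; trace each wire chain.
after d1, the pattern on (t4, t1) reads {out.1, t1.2} {out.2} {out.3} {t1.1} {t1.3, t4.3} {t4.1} {t4.2} (out.j = its outer ports)
after d2, the pattern on (t4, t1, t3, t2) reads {out.1, t3.1, t3.3} {out.2} {out.3, t2.2, t2.3} {t1.1} {t1.2} {t1.3, t4.3} {t2.1} {t3.2} {t4.1} {t4.2} (out.j = its outer ports)


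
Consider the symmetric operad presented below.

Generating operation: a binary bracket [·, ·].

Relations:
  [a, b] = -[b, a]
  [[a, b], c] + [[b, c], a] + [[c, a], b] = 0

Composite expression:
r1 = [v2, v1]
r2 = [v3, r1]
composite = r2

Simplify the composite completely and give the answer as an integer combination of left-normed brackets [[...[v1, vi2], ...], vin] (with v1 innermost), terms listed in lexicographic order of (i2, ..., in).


[[v1, v2], v3]

Skip Jacobi rewriting: expand, keep v1-initial words, read off terms.
Composite bracket: [v3, [v2, v1]]
Each bracket splits as ab - ba, giving 4 signed words (2^2 = 4).
Collect the words opening with v1:
  from v1v2v3, sign +1: term +[[v1, v2], v3]


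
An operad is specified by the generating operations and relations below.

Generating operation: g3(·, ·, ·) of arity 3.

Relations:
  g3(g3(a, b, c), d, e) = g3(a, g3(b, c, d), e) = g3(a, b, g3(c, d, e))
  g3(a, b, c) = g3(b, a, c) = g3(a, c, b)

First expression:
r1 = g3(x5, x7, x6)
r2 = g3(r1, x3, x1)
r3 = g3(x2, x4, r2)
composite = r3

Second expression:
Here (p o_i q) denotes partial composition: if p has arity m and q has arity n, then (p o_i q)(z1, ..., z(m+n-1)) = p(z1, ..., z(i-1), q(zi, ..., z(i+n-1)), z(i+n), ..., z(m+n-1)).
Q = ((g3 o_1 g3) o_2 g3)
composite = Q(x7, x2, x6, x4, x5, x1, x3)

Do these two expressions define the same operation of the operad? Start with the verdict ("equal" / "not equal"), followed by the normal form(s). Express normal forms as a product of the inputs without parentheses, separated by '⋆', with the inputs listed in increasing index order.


equal; both compose to x1 ⋆ x2 ⋆ x3 ⋆ x4 ⋆ x5 ⋆ x6 ⋆ x7

The first expression reduces to x1 ⋆ x2 ⋆ x3 ⋆ x4 ⋆ x5 ⋆ x6 ⋆ x7
The second expression reduces to x1 ⋆ x2 ⋆ x3 ⋆ x4 ⋆ x5 ⋆ x6 ⋆ x7
Both agree, so they are equal.


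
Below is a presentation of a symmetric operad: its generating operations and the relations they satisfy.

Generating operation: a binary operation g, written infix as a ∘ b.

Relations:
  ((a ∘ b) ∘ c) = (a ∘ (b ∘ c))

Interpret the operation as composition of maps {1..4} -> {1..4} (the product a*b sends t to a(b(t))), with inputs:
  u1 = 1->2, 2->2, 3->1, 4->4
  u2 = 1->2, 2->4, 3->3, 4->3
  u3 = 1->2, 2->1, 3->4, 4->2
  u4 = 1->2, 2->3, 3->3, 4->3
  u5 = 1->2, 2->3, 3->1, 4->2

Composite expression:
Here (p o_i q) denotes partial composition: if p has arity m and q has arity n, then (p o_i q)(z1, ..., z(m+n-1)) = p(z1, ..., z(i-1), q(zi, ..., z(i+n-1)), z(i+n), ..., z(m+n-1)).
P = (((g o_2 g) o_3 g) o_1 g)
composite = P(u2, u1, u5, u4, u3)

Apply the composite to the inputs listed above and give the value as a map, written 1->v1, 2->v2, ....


(u2 ∘ u1) = 1->4, 2->4, 3->2, 4->3
(u4 ∘ u3) = 1->3, 2->2, 3->3, 4->3
(u5 ∘ (u4 ∘ u3)) = 1->1, 2->3, 3->1, 4->1
((u2 ∘ u1) ∘ (u5 ∘ (u4 ∘ u3))) = 1->4, 2->2, 3->4, 4->4

1->4, 2->2, 3->4, 4->4


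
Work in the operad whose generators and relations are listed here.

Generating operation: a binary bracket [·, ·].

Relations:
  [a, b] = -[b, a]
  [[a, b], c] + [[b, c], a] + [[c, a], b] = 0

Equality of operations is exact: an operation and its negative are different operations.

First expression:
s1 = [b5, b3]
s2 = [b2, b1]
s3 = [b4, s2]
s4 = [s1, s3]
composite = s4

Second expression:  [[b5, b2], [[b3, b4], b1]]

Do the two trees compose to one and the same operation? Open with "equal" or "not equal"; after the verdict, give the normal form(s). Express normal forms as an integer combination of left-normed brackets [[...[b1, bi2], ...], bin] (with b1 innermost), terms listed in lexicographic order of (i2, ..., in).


In normal form, the first expression is [[[[b1, b2], b4], b3], b5] - [[[[b1, b2], b4], b5], b3]
In normal form, the second expression is -[[[[b1, b3], b4], b2], b5] + [[[[b1, b3], b4], b5], b2] + [[[[b1, b4], b3], b2], b5] - [[[[b1, b4], b3], b5], b2]
Different reductions; not equal.

not equal — first [[[[b1, b2], b4], b3], b5] - [[[[b1, b2], b4], b5], b3], second -[[[[b1, b3], b4], b2], b5] + [[[[b1, b3], b4], b5], b2] + [[[[b1, b4], b3], b2], b5] - [[[[b1, b4], b3], b5], b2]


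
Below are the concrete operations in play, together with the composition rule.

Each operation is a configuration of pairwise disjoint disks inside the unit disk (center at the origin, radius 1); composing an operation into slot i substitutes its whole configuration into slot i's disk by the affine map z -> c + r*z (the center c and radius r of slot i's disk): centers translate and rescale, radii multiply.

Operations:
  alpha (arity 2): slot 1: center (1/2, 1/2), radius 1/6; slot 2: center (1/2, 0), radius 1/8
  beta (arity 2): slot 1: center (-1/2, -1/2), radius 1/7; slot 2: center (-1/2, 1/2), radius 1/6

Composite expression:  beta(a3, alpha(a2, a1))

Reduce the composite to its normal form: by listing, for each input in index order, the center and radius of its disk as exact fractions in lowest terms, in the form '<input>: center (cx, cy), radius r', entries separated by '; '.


Each a-disk chains the slot maps above it in beta; radii multiply.
tracing a3 down its 1-map path: center (-1/2, -1/2), radius 1/7
tracing a2 down its 2-map path: center (-5/12, 7/12), radius 1/36
tracing a1 down its 2-map path: center (-5/12, 1/2), radius 1/48

a1: center (-5/12, 1/2), radius 1/48; a2: center (-5/12, 7/12), radius 1/36; a3: center (-1/2, -1/2), radius 1/7


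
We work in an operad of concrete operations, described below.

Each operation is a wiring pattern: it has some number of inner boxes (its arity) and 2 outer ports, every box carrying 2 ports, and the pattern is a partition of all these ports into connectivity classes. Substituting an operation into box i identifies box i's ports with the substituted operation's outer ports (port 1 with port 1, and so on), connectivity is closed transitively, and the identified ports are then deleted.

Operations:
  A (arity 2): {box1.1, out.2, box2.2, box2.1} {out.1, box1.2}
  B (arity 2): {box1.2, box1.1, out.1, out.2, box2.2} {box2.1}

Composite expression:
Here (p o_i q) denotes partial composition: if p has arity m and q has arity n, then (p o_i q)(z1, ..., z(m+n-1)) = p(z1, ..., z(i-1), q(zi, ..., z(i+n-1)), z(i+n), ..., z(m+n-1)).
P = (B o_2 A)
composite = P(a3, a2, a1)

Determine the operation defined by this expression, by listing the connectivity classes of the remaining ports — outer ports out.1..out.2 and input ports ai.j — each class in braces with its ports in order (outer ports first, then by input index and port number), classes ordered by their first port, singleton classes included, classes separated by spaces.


Two ports join when wires chain via B-identified ports.
after A, the pattern on (a2, a1) reads {out.1, a2.2} {out.2, a1.1, a1.2, a2.1} (out.j = its outer ports)
after B, the pattern on (a3, a2, a1) reads {out.1, out.2, a1.1, a1.2, a2.1, a3.1, a3.2} {a2.2} (out.j = its outer ports)

{out.1, out.2, a1.1, a1.2, a2.1, a3.1, a3.2} {a2.2}


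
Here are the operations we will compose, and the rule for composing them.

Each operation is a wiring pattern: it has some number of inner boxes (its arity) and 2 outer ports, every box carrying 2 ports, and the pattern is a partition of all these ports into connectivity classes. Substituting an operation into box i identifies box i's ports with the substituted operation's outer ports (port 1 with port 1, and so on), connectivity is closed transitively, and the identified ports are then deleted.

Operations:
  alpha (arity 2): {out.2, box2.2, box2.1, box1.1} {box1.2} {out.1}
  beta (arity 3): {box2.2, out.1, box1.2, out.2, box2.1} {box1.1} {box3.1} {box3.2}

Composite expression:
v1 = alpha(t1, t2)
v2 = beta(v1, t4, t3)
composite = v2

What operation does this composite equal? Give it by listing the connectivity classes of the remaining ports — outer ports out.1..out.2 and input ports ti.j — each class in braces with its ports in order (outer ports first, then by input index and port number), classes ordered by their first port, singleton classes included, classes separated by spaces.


{out.1, out.2, t1.1, t2.1, t2.2, t4.1, t4.2} {t1.2} {t3.1} {t3.2}

Reachability decides: close wires over beta-identified ports.
through alpha, on inputs (t1, t2): {out.1} {out.2, t1.1, t2.1, t2.2} {t1.2} (out.j = stage outer ports)
through beta, on inputs (t1, t2, t4, t3): {out.1, out.2, t1.1, t2.1, t2.2, t4.1, t4.2} {t1.2} {t3.1} {t3.2} (out.j = stage outer ports)


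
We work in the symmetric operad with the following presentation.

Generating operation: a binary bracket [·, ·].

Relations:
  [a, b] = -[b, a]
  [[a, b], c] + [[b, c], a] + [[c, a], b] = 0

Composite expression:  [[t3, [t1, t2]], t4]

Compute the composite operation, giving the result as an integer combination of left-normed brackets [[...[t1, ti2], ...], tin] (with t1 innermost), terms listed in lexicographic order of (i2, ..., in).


Expand each bracket as ab - ba; the t1-initial words give the coefficients.
Composite bracket: [[t3, [t1, t2]], t4]
The bracket unfolds into 8 signed words via [a, b] = ab - ba (2^3 = 8).
Words beginning with t1 determine it all:
  t1t2t3t4 (sign -1) contributes -[[[t1, t2], t3], t4]

-[[[t1, t2], t3], t4]


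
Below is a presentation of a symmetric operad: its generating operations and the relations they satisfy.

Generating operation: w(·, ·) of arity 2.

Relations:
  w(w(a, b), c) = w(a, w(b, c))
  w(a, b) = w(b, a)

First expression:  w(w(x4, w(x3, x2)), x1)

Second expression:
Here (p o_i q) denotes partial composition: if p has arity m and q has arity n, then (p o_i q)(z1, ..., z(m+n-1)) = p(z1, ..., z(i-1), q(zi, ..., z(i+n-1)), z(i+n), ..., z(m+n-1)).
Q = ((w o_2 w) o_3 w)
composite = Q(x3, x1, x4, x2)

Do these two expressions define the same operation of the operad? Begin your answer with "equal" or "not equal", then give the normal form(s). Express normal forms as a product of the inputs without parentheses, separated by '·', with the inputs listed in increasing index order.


equal; both compose to x1 · x2 · x3 · x4

Reducing the first expression gives x1 · x2 · x3 · x4
Reducing the second expression gives x1 · x2 · x3 · x4
The normal forms match — equal.


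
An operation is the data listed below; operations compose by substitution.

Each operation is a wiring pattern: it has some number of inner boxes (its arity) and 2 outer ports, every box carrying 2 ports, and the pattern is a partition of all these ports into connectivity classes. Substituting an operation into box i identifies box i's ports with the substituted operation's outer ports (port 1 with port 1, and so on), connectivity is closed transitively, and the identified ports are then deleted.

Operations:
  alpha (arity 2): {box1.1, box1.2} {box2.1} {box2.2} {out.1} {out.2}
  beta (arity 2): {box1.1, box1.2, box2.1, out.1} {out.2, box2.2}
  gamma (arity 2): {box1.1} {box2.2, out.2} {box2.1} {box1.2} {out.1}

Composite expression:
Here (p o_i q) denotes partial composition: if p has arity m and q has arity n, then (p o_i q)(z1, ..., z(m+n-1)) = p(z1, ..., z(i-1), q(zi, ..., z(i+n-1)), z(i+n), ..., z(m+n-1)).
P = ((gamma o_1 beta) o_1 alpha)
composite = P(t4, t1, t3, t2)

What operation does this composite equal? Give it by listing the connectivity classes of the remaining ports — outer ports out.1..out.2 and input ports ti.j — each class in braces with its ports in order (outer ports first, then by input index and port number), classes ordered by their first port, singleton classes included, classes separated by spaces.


{out.1} {out.2, t2.2} {t1.1} {t1.2} {t2.1} {t3.1} {t3.2} {t4.1, t4.2}

Substituting into gamma glues patterns; closure does the rest.
stage alpha: inputs (t4, t1), connectivity {out.1} {out.2} {t1.1} {t1.2} {t4.1, t4.2}, out.j its boundary
stage beta: inputs (t4, t1, t3), connectivity {out.1, t3.1} {out.2, t3.2} {t1.1} {t1.2} {t4.1, t4.2}, out.j its boundary
stage gamma: inputs (t4, t1, t3, t2), connectivity {out.1} {out.2, t2.2} {t1.1} {t1.2} {t2.1} {t3.1} {t3.2} {t4.1, t4.2}, out.j its boundary


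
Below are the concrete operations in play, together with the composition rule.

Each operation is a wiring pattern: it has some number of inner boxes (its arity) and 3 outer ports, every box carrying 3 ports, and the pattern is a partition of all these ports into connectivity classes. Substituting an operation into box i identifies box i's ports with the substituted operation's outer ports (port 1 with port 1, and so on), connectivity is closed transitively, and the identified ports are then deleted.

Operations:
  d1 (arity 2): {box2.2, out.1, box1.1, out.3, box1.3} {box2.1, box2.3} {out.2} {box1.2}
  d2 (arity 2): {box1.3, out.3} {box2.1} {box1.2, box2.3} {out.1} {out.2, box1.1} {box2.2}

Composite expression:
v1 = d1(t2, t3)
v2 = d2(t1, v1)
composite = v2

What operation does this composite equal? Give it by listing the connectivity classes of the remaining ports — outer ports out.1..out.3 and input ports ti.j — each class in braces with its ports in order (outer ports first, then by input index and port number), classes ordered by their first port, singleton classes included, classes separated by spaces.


{out.1} {out.2, t1.1} {out.3, t1.3} {t1.2, t2.1, t2.3, t3.2} {t2.2} {t3.1, t3.3}

Reachability decides: close wires over d2-identified ports.
after d1, the pattern on (t2, t3) reads {out.1, out.3, t2.1, t2.3, t3.2} {out.2} {t2.2} {t3.1, t3.3} (out.j = its outer ports)
after d2, the pattern on (t1, t2, t3) reads {out.1} {out.2, t1.1} {out.3, t1.3} {t1.2, t2.1, t2.3, t3.2} {t2.2} {t3.1, t3.3} (out.j = its outer ports)
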